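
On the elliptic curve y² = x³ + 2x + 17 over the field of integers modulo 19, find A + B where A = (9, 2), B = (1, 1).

(9, 2) + (1, 1). λ = (1 - 2)/(1 - 9) ≡ 18/11 mod 19. 11⁻¹ ≡ 7 (mod 19) since 11·7 = 77 ≡ 1, so λ ≡ 12.
  x = λ² - 9 - 1 = 144 - 10 ≡ 1; y = λ·(9 - 1) - 2 ≡ 18. → (1, 18)

(1, 18)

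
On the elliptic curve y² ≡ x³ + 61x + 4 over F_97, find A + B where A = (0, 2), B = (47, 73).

(0, 2) + (47, 73). λ = (73 - 2)/(47 - 0) ≡ 71/47 mod 97. 47⁻¹ ≡ 64 (mod 97), so λ ≡ 82.
  x = λ² - 0 - 47 = 6724 - 47 ≡ 81; y = λ·(0 - 81) - 2 ≡ 49. → (81, 49)

(81, 49)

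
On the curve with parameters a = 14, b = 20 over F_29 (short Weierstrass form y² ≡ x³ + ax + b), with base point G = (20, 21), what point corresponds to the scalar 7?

(21, 18)

Double-and-add on 7 = (111)₂. Start with G = (20, 21) for the leading 1-bit.
double: tangent at (20, 21): λ = (3·20² + 14)/(2·21) ≡ 25/13. 13⁻¹ ≡ 9 (mod 29) since 13·9 = 117 ≡ 1, so λ ≡ 25·9 ≡ 22.
  x = λ² - 20 - 20 = 484 - 40 ≡ 9; y = λ·(20 - 9) - 21 ≡ 18. → (9, 18)
add G: (9, 18) + (20, 21). λ = (21 - 18)/(20 - 9) ≡ 3/11 mod 29. 11⁻¹ ≡ 8 (mod 29) since 11·8 = 88 ≡ 1, so λ ≡ 24.
  x = λ² - 9 - 20 = 576 - 29 ≡ 25; y = λ·(9 - 25) - 18 ≡ 4. → (25, 4)
double: tangent at (25, 4): λ = (3·25² + 14)/(2·4) ≡ 4/8. 8⁻¹ ≡ 11 (mod 29), so λ ≡ 4·11 ≡ 15.
  x = λ² - 25 - 25 = 225 - 50 ≡ 1; y = λ·(25 - 1) - 4 ≡ 8. → (1, 8)
add G: (1, 8) + (20, 21). λ = (21 - 8)/(20 - 1) ≡ 13/19 mod 29. 19⁻¹ ≡ 26 (mod 29) since 19·26 = 494 ≡ 1, so λ ≡ 19.
  x = λ² - 1 - 20 = 361 - 21 ≡ 21; y = λ·(1 - 21) - 8 ≡ 18. → (21, 18)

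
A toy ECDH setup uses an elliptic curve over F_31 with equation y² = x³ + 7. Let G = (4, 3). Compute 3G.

(27, 6)

Repeated addition: build up to 3G.
2G: tangent at (4, 3): λ = (3·4² + 0)/(2·3) ≡ 17/6. 6⁻¹ ≡ 26 (mod 31) since 6·26 = 156 ≡ 1, so λ ≡ 17·26 ≡ 8.
  x = λ² - 4 - 4 = 64 - 8 ≡ 25; y = λ·(4 - 25) - 3 ≡ 15. → (25, 15)
3G: (25, 15) + (4, 3). λ = (3 - 15)/(4 - 25) ≡ 19/10 mod 31. 10⁻¹ ≡ 28 (mod 31) since 10·28 = 280 ≡ 1, so λ ≡ 5.
  x = λ² - 25 - 4 = 25 - 29 ≡ 27; y = λ·(25 - 27) - 15 ≡ 6. → (27, 6)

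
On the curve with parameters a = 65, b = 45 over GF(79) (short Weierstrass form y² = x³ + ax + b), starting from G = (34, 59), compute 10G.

Repeated addition: build up to 10G.
2G: tangent at (34, 59): λ = (3·34² + 65)/(2·59) ≡ 57/39. 39⁻¹ ≡ 77 (mod 79), so λ ≡ 57·77 ≡ 44.
  x = λ² - 34 - 34 = 1936 - 68 ≡ 51; y = λ·(34 - 51) - 59 ≡ 62. → (51, 62)
3G: (51, 62) + (34, 59). λ = (59 - 62)/(34 - 51) ≡ 76/62 mod 79. 62⁻¹ ≡ 65 (mod 79), so λ ≡ 42.
  x = λ² - 51 - 34 = 1764 - 85 ≡ 20; y = λ·(51 - 20) - 62 ≡ 55. → (20, 55)
4G: (20, 55) + (34, 59). λ = (59 - 55)/(34 - 20) ≡ 4/14 mod 79. 14⁻¹ ≡ 17 (mod 79) since 14·17 = 238 ≡ 1, so λ ≡ 68.
  x = λ² - 20 - 34 = 4624 - 54 ≡ 67; y = λ·(20 - 67) - 55 ≡ 67. → (67, 67)
5G: (67, 67) + (34, 59). λ = (59 - 67)/(34 - 67) ≡ 71/46 mod 79. 46⁻¹ ≡ 67 (mod 79) since 46·67 = 3082 ≡ 1, so λ ≡ 17.
  x = λ² - 67 - 34 = 289 - 101 ≡ 30; y = λ·(67 - 30) - 67 ≡ 9. → (30, 9)
6G: (30, 9) + (34, 59). λ = (59 - 9)/(34 - 30) ≡ 50/4 mod 79. 4⁻¹ ≡ 20 (mod 79) since 4·20 = 80 ≡ 1, so λ ≡ 52.
  x = λ² - 30 - 34 = 2704 - 64 ≡ 33; y = λ·(30 - 33) - 9 ≡ 72. → (33, 72)
7G: (33, 72) + (34, 59). λ = (59 - 72)/(34 - 33) ≡ 66/1 mod 79. 1⁻¹ ≡ 1 (mod 79) since 1·1 = 1 ≡ 1, so λ ≡ 66.
  x = λ² - 33 - 34 = 4356 - 67 ≡ 23; y = λ·(33 - 23) - 72 ≡ 35. → (23, 35)
8G: (23, 35) + (34, 59). λ = (59 - 35)/(34 - 23) ≡ 24/11 mod 79. 11⁻¹ ≡ 36 (mod 79) since 11·36 = 396 ≡ 1, so λ ≡ 74.
  x = λ² - 23 - 34 = 5476 - 57 ≡ 47; y = λ·(23 - 47) - 35 ≡ 6. → (47, 6)
9G: (47, 6) + (34, 59). λ = (59 - 6)/(34 - 47) ≡ 53/66 mod 79. 66⁻¹ ≡ 6 (mod 79), so λ ≡ 2.
  x = λ² - 47 - 34 = 4 - 81 ≡ 2; y = λ·(47 - 2) - 6 ≡ 5. → (2, 5)
10G: (2, 5) + (34, 59). λ = (59 - 5)/(34 - 2) ≡ 54/32 mod 79. 32⁻¹ ≡ 42 (mod 79), so λ ≡ 56.
  x = λ² - 2 - 34 = 3136 - 36 ≡ 19; y = λ·(2 - 19) - 5 ≡ 70. → (19, 70)

(19, 70)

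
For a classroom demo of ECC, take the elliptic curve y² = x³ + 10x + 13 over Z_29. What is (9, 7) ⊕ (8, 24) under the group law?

(11, 27)

(9, 7) + (8, 24). λ = (24 - 7)/(8 - 9) ≡ 17/28 mod 29. 28⁻¹ ≡ 28 (mod 29), so λ ≡ 12.
  x = λ² - 9 - 8 = 144 - 17 ≡ 11; y = λ·(9 - 11) - 7 ≡ 27. → (11, 27)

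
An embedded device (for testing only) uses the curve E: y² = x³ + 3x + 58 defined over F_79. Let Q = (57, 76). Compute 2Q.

tangent at (57, 76): λ = (3·57² + 3)/(2·76) ≡ 33/73. 73⁻¹ ≡ 13 (mod 79), so λ ≡ 33·13 ≡ 34.
  x = λ² - 57 - 57 = 1156 - 114 ≡ 15; y = λ·(57 - 15) - 76 ≡ 9. → (15, 9)

(15, 9)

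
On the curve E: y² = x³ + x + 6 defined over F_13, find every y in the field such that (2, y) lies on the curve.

x³ + 1x + 6 = 16 ≡ 3 (mod 13).
Square roots of 3 mod 13: 4 and 9 (since 4² = 16 ≡ 3).

4, 9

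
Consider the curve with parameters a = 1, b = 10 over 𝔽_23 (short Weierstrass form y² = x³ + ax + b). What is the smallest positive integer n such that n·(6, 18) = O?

8

2P: tangent at (6, 18): λ = (3·6² + 1)/(2·18) ≡ 17/13. 13⁻¹ ≡ 16 (mod 23), so λ ≡ 17·16 ≡ 19.
  x = λ² - 6 - 6 = 361 - 12 ≡ 4; y = λ·(6 - 4) - 18 ≡ 20. → (4, 20)
3P: (4, 20) + (6, 18). λ = (18 - 20)/(6 - 4) ≡ 21/2 mod 23. 2⁻¹ ≡ 12 (mod 23), so λ ≡ 22.
  x = λ² - 4 - 6 = 484 - 10 ≡ 14; y = λ·(4 - 14) - 20 ≡ 13. → (14, 13)
4P: (14, 13) + (6, 18). λ = (18 - 13)/(6 - 14) ≡ 5/15 mod 23. 15⁻¹ ≡ 20 (mod 23) since 15·20 = 300 ≡ 1, so λ ≡ 8.
  x = λ² - 14 - 6 = 64 - 20 ≡ 21; y = λ·(14 - 21) - 13 ≡ 0. → (21, 0)
5P: (21, 0) + (6, 18). λ = (18 - 0)/(6 - 21) ≡ 18/8 mod 23. 8⁻¹ ≡ 3 (mod 23) since 8·3 = 24 ≡ 1, so λ ≡ 8.
  x = λ² - 21 - 6 = 64 - 27 ≡ 14; y = λ·(21 - 14) - 0 ≡ 10. → (14, 10)
6P: (14, 10) + (6, 18). λ = (18 - 10)/(6 - 14) ≡ 8/15 mod 23. 15⁻¹ ≡ 20 (mod 23), so λ ≡ 22.
  x = λ² - 14 - 6 = 484 - 20 ≡ 4; y = λ·(14 - 4) - 10 ≡ 3. → (4, 3)
7P: (4, 3) + (6, 18). λ = (18 - 3)/(6 - 4) ≡ 15/2 mod 23. 2⁻¹ ≡ 12 (mod 23) since 2·12 = 24 ≡ 1, so λ ≡ 19.
  x = λ² - 4 - 6 = 361 - 10 ≡ 6; y = λ·(4 - 6) - 3 ≡ 5. → (6, 5)
8P: (6, 5) + (6, 18): same x and y₁ ≡ -y₂, so the sum is O.
8P = O, so the order is 8.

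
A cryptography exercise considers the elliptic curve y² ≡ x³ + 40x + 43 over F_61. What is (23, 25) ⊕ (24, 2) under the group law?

(55, 40)

(23, 25) + (24, 2). λ = (2 - 25)/(24 - 23) ≡ 38/1 mod 61. 1⁻¹ ≡ 1 (mod 61) since 1·1 = 1 ≡ 1, so λ ≡ 38.
  x = λ² - 23 - 24 = 1444 - 47 ≡ 55; y = λ·(23 - 55) - 25 ≡ 40. → (55, 40)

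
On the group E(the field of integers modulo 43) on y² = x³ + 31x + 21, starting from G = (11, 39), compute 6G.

(14, 24)

Double-and-add on 6 = (110)₂. Start with G = (11, 39) for the leading 1-bit.
double: tangent at (11, 39): λ = (3·11² + 31)/(2·39) ≡ 7/35. 35⁻¹ ≡ 16 (mod 43), so λ ≡ 7·16 ≡ 26.
  x = λ² - 11 - 11 = 676 - 22 ≡ 9; y = λ·(11 - 9) - 39 ≡ 13. → (9, 13)
add G: (9, 13) + (11, 39). λ = (39 - 13)/(11 - 9) ≡ 26/2 mod 43. 2⁻¹ ≡ 22 (mod 43), so λ ≡ 13.
  x = λ² - 9 - 11 = 169 - 20 ≡ 20; y = λ·(9 - 20) - 13 ≡ 16. → (20, 16)
double: tangent at (20, 16): λ = (3·20² + 31)/(2·16) ≡ 27/32. 32⁻¹ ≡ 39 (mod 43) since 32·39 = 1248 ≡ 1, so λ ≡ 27·39 ≡ 21.
  x = λ² - 20 - 20 = 441 - 40 ≡ 14; y = λ·(20 - 14) - 16 ≡ 24. → (14, 24)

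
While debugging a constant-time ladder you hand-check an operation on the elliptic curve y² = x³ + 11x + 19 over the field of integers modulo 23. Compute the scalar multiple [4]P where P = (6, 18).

Double-and-add on 4 = (100)₂. Start with P = (6, 18) for the leading 1-bit.
double: tangent at (6, 18): λ = (3·6² + 11)/(2·18) ≡ 4/13. 13⁻¹ ≡ 16 (mod 23), so λ ≡ 4·16 ≡ 18.
  x = λ² - 6 - 6 = 324 - 12 ≡ 13; y = λ·(6 - 13) - 18 ≡ 17. → (13, 17)
double: tangent at (13, 17): λ = (3·13² + 11)/(2·17) ≡ 12/11. 11⁻¹ ≡ 21 (mod 23) since 11·21 = 231 ≡ 1, so λ ≡ 12·21 ≡ 22.
  x = λ² - 13 - 13 = 484 - 26 ≡ 21; y = λ·(13 - 21) - 17 ≡ 14. → (21, 14)

(21, 14)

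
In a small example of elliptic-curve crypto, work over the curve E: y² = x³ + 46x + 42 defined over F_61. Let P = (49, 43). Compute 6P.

Double-and-add on 6 = (110)₂. Start with P = (49, 43) for the leading 1-bit.
double: tangent at (49, 43): λ = (3·49² + 46)/(2·43) ≡ 51/25. 25⁻¹ ≡ 22 (mod 61) since 25·22 = 550 ≡ 1, so λ ≡ 51·22 ≡ 24.
  x = λ² - 49 - 49 = 576 - 98 ≡ 51; y = λ·(49 - 51) - 43 ≡ 31. → (51, 31)
add P: (51, 31) + (49, 43). λ = (43 - 31)/(49 - 51) ≡ 12/59 mod 61. 59⁻¹ ≡ 30 (mod 61), so λ ≡ 55.
  x = λ² - 51 - 49 = 3025 - 100 ≡ 58; y = λ·(51 - 58) - 31 ≡ 11. → (58, 11)
double: tangent at (58, 11): λ = (3·58² + 46)/(2·11) ≡ 12/22. 22⁻¹ ≡ 25 (mod 61) since 22·25 = 550 ≡ 1, so λ ≡ 12·25 ≡ 56.
  x = λ² - 58 - 58 = 3136 - 116 ≡ 31; y = λ·(58 - 31) - 11 ≡ 37. → (31, 37)

(31, 37)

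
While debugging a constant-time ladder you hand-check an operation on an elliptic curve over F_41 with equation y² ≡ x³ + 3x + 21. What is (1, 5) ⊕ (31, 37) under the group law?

(30, 16)

(1, 5) + (31, 37). λ = (37 - 5)/(31 - 1) ≡ 32/30 mod 41. 30⁻¹ ≡ 26 (mod 41), so λ ≡ 12.
  x = λ² - 1 - 31 = 144 - 32 ≡ 30; y = λ·(1 - 30) - 5 ≡ 16. → (30, 16)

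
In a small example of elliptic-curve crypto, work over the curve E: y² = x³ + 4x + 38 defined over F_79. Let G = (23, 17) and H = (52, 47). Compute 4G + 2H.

(10, 29)

First 4G:
Repeated addition: build up to 4G.
2G: tangent at (23, 17): λ = (3·23² + 4)/(2·17) ≡ 11/34. 34⁻¹ ≡ 7 (mod 79) since 34·7 = 238 ≡ 1, so λ ≡ 11·7 ≡ 77.
  x = λ² - 23 - 23 = 5929 - 46 ≡ 37; y = λ·(23 - 37) - 17 ≡ 11. → (37, 11)
3G: (37, 11) + (23, 17). λ = (17 - 11)/(23 - 37) ≡ 6/65 mod 79. 65⁻¹ ≡ 62 (mod 79), so λ ≡ 56.
  x = λ² - 37 - 23 = 3136 - 60 ≡ 74; y = λ·(37 - 74) - 11 ≡ 50. → (74, 50)
4G: (74, 50) + (23, 17). λ = (17 - 50)/(23 - 74) ≡ 46/28 mod 79. 28⁻¹ ≡ 48 (mod 79) since 28·48 = 1344 ≡ 1, so λ ≡ 75.
  x = λ² - 74 - 23 = 5625 - 97 ≡ 77; y = λ·(74 - 77) - 50 ≡ 41. → (77, 41)
4G = (77, 41).
Next 2H:
Repeated addition: build up to 2H.
2H: tangent at (52, 47): λ = (3·52² + 4)/(2·47) ≡ 58/15. 15⁻¹ ≡ 58 (mod 79) since 15·58 = 870 ≡ 1, so λ ≡ 58·58 ≡ 46.
  x = λ² - 52 - 52 = 2116 - 104 ≡ 37; y = λ·(52 - 37) - 47 ≡ 11. → (37, 11)
2H = (37, 11).
Finally 4G + 2H:
(77, 41) + (37, 11). λ = (11 - 41)/(37 - 77) ≡ 49/39 mod 79. 39⁻¹ ≡ 77 (mod 79), so λ ≡ 60.
  x = λ² - 77 - 37 = 3600 - 114 ≡ 10; y = λ·(77 - 10) - 41 ≡ 29. → (10, 29)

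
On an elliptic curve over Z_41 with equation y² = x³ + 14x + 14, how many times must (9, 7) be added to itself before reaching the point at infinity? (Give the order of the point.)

9

2P: tangent at (9, 7): λ = (3·9² + 14)/(2·7) ≡ 11/14. 14⁻¹ ≡ 3 (mod 41), so λ ≡ 11·3 ≡ 33.
  x = λ² - 9 - 9 = 1089 - 18 ≡ 5; y = λ·(9 - 5) - 7 ≡ 2. → (5, 2)
3P: (5, 2) + (9, 7). λ = (7 - 2)/(9 - 5) ≡ 5/4 mod 41. 4⁻¹ ≡ 31 (mod 41) since 4·31 = 124 ≡ 1, so λ ≡ 32.
  x = λ² - 5 - 9 = 1024 - 14 ≡ 26; y = λ·(5 - 26) - 2 ≡ 23. → (26, 23)
4P: (26, 23) + (9, 7). λ = (7 - 23)/(9 - 26) ≡ 25/24 mod 41. 24⁻¹ ≡ 12 (mod 41) since 24·12 = 288 ≡ 1, so λ ≡ 13.
  x = λ² - 26 - 9 = 169 - 35 ≡ 11; y = λ·(26 - 11) - 23 ≡ 8. → (11, 8)
5P: (11, 8) + (9, 7). λ = (7 - 8)/(9 - 11) ≡ 40/39 mod 41. 39⁻¹ ≡ 20 (mod 41), so λ ≡ 21.
  x = λ² - 11 - 9 = 441 - 20 ≡ 11; y = λ·(11 - 11) - 8 ≡ 33. → (11, 33)
6P: (11, 33) + (9, 7). λ = (7 - 33)/(9 - 11) ≡ 15/39 mod 41. 39⁻¹ ≡ 20 (mod 41), so λ ≡ 13.
  x = λ² - 11 - 9 = 169 - 20 ≡ 26; y = λ·(11 - 26) - 33 ≡ 18. → (26, 18)
7P: (26, 18) + (9, 7). λ = (7 - 18)/(9 - 26) ≡ 30/24 mod 41. 24⁻¹ ≡ 12 (mod 41), so λ ≡ 32.
  x = λ² - 26 - 9 = 1024 - 35 ≡ 5; y = λ·(26 - 5) - 18 ≡ 39. → (5, 39)
8P: (5, 39) + (9, 7). λ = (7 - 39)/(9 - 5) ≡ 9/4 mod 41. 4⁻¹ ≡ 31 (mod 41), so λ ≡ 33.
  x = λ² - 5 - 9 = 1089 - 14 ≡ 9; y = λ·(5 - 9) - 39 ≡ 34. → (9, 34)
9P: (9, 34) + (9, 7): same x and y₁ ≡ -y₂, so the sum is the point at infinity.
9P = the point at infinity, so the order is 9.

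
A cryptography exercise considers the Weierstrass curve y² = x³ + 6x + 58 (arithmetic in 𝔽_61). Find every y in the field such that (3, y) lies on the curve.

15, 46

x³ + 6x + 58 = 103 ≡ 42 (mod 61).
Square roots of 42 mod 61: 15 and 46 (since 15² = 225 ≡ 42).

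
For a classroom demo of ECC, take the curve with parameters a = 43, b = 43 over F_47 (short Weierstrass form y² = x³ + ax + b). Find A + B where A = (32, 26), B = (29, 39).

(10, 4)

(32, 26) + (29, 39). λ = (39 - 26)/(29 - 32) ≡ 13/44 mod 47. 44⁻¹ ≡ 31 (mod 47) since 44·31 = 1364 ≡ 1, so λ ≡ 27.
  x = λ² - 32 - 29 = 729 - 61 ≡ 10; y = λ·(32 - 10) - 26 ≡ 4. → (10, 4)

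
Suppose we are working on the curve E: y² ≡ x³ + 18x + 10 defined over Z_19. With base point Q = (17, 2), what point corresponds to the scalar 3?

(11, 0)

Repeated addition: build up to 3Q.
2Q: tangent at (17, 2): λ = (3·17² + 18)/(2·2) ≡ 11/4. 4⁻¹ ≡ 5 (mod 19), so λ ≡ 11·5 ≡ 17.
  x = λ² - 17 - 17 = 289 - 34 ≡ 8; y = λ·(17 - 8) - 2 ≡ 18. → (8, 18)
3Q: (8, 18) + (17, 2). λ = (2 - 18)/(17 - 8) ≡ 3/9 mod 19. 9⁻¹ ≡ 17 (mod 19), so λ ≡ 13.
  x = λ² - 8 - 17 = 169 - 25 ≡ 11; y = λ·(8 - 11) - 18 ≡ 0. → (11, 0)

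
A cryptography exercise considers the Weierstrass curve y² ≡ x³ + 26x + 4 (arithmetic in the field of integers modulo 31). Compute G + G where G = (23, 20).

tangent at (23, 20): λ = (3·23² + 26)/(2·20) ≡ 1/9. 9⁻¹ ≡ 7 (mod 31), so λ ≡ 1·7 ≡ 7.
  x = λ² - 23 - 23 = 49 - 46 ≡ 3; y = λ·(23 - 3) - 20 ≡ 27. → (3, 27)

(3, 27)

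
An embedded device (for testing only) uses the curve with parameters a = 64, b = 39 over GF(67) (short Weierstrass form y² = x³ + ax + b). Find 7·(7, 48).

Write Q = (7, 48).
Repeated addition: build up to 7Q.
2Q: tangent at (7, 48): λ = (3·7² + 64)/(2·48) ≡ 10/29. 29⁻¹ ≡ 37 (mod 67) since 29·37 = 1073 ≡ 1, so λ ≡ 10·37 ≡ 35.
  x = λ² - 7 - 7 = 1225 - 14 ≡ 5; y = λ·(7 - 5) - 48 ≡ 22. → (5, 22)
3Q: (5, 22) + (7, 48). λ = (48 - 22)/(7 - 5) ≡ 26/2 mod 67. 2⁻¹ ≡ 34 (mod 67), so λ ≡ 13.
  x = λ² - 5 - 7 = 169 - 12 ≡ 23; y = λ·(5 - 23) - 22 ≡ 12. → (23, 12)
4Q: (23, 12) + (7, 48). λ = (48 - 12)/(7 - 23) ≡ 36/51 mod 67. 51⁻¹ ≡ 46 (mod 67), so λ ≡ 48.
  x = λ² - 23 - 7 = 2304 - 30 ≡ 63; y = λ·(23 - 63) - 12 ≡ 11. → (63, 11)
5Q: (63, 11) + (7, 48). λ = (48 - 11)/(7 - 63) ≡ 37/11 mod 67. 11⁻¹ ≡ 61 (mod 67), so λ ≡ 46.
  x = λ² - 63 - 7 = 2116 - 70 ≡ 36; y = λ·(63 - 36) - 11 ≡ 25. → (36, 25)
6Q: (36, 25) + (7, 48). λ = (48 - 25)/(7 - 36) ≡ 23/38 mod 67. 38⁻¹ ≡ 30 (mod 67), so λ ≡ 20.
  x = λ² - 36 - 7 = 400 - 43 ≡ 22; y = λ·(36 - 22) - 25 ≡ 54. → (22, 54)
7Q: (22, 54) + (7, 48). λ = (48 - 54)/(7 - 22) ≡ 61/52 mod 67. 52⁻¹ ≡ 58 (mod 67) since 52·58 = 3016 ≡ 1, so λ ≡ 54.
  x = λ² - 22 - 7 = 2916 - 29 ≡ 6; y = λ·(22 - 6) - 54 ≡ 6. → (6, 6)

(6, 6)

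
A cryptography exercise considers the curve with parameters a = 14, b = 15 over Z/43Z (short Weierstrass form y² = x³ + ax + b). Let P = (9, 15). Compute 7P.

(0, 12)

Double-and-add on 7 = (111)₂. Start with P = (9, 15) for the leading 1-bit.
double: tangent at (9, 15): λ = (3·9² + 14)/(2·15) ≡ 42/30. 30⁻¹ ≡ 33 (mod 43) since 30·33 = 990 ≡ 1, so λ ≡ 42·33 ≡ 10.
  x = λ² - 9 - 9 = 100 - 18 ≡ 39; y = λ·(9 - 39) - 15 ≡ 29. → (39, 29)
add P: (39, 29) + (9, 15). λ = (15 - 29)/(9 - 39) ≡ 29/13 mod 43. 13⁻¹ ≡ 10 (mod 43), so λ ≡ 32.
  x = λ² - 39 - 9 = 1024 - 48 ≡ 30; y = λ·(39 - 30) - 29 ≡ 1. → (30, 1)
double: tangent at (30, 1): λ = (3·30² + 14)/(2·1) ≡ 5/2. 2⁻¹ ≡ 22 (mod 43) since 2·22 = 44 ≡ 1, so λ ≡ 5·22 ≡ 24.
  x = λ² - 30 - 30 = 576 - 60 ≡ 0; y = λ·(30 - 0) - 1 ≡ 31. → (0, 31)
add P: (0, 31) + (9, 15). λ = (15 - 31)/(9 - 0) ≡ 27/9 mod 43. 9⁻¹ ≡ 24 (mod 43) since 9·24 = 216 ≡ 1, so λ ≡ 3.
  x = λ² - 0 - 9 = 9 - 9 ≡ 0; y = λ·(0 - 0) - 31 ≡ 12. → (0, 12)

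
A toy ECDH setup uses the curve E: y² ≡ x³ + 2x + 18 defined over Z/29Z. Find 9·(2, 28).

Write P = (2, 28).
Repeated addition: build up to 9P.
2P: tangent at (2, 28): λ = (3·2² + 2)/(2·28) ≡ 14/27. 27⁻¹ ≡ 14 (mod 29), so λ ≡ 14·14 ≡ 22.
  x = λ² - 2 - 2 = 484 - 4 ≡ 16; y = λ·(2 - 16) - 28 ≡ 12. → (16, 12)
3P: (16, 12) + (2, 28). λ = (28 - 12)/(2 - 16) ≡ 16/15 mod 29. 15⁻¹ ≡ 2 (mod 29), so λ ≡ 3.
  x = λ² - 16 - 2 = 9 - 18 ≡ 20; y = λ·(16 - 20) - 12 ≡ 5. → (20, 5)
4P: (20, 5) + (2, 28). λ = (28 - 5)/(2 - 20) ≡ 23/11 mod 29. 11⁻¹ ≡ 8 (mod 29) since 11·8 = 88 ≡ 1, so λ ≡ 10.
  x = λ² - 20 - 2 = 100 - 22 ≡ 20; y = λ·(20 - 20) - 5 ≡ 24. → (20, 24)
5P: (20, 24) + (2, 28). λ = (28 - 24)/(2 - 20) ≡ 4/11 mod 29. 11⁻¹ ≡ 8 (mod 29) since 11·8 = 88 ≡ 1, so λ ≡ 3.
  x = λ² - 20 - 2 = 9 - 22 ≡ 16; y = λ·(20 - 16) - 24 ≡ 17. → (16, 17)
6P: (16, 17) + (2, 28). λ = (28 - 17)/(2 - 16) ≡ 11/15 mod 29. 15⁻¹ ≡ 2 (mod 29), so λ ≡ 22.
  x = λ² - 16 - 2 = 484 - 18 ≡ 2; y = λ·(16 - 2) - 17 ≡ 1. → (2, 1)
7P: (2, 1) + (2, 28): same x and y₁ ≡ -y₂, so the sum is 𝒪.
8P: 𝒪 + (2, 28) = (2, 28) (identity).
9P: tangent at (2, 28): λ = (3·2² + 2)/(2·28) ≡ 14/27. 27⁻¹ ≡ 14 (mod 29), so λ ≡ 14·14 ≡ 22.
  x = λ² - 2 - 2 = 484 - 4 ≡ 16; y = λ·(2 - 16) - 28 ≡ 12. → (16, 12)

(16, 12)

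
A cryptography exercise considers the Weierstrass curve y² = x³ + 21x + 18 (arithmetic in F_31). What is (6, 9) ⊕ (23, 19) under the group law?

(6, 9) + (23, 19). λ = (19 - 9)/(23 - 6) ≡ 10/17 mod 31. 17⁻¹ ≡ 11 (mod 31) since 17·11 = 187 ≡ 1, so λ ≡ 17.
  x = λ² - 6 - 23 = 289 - 29 ≡ 12; y = λ·(6 - 12) - 9 ≡ 13. → (12, 13)

(12, 13)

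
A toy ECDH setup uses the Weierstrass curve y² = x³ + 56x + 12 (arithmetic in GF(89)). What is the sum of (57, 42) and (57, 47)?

O

The two points share x = 57 and their y-coordinates satisfy 42 + 47 ≡ 0 (mod 89), so they are inverses. Their sum is ∞.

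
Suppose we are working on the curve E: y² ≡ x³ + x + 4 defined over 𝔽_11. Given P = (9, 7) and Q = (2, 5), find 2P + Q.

(0, 2)

First 2P:
Repeated addition: build up to 2P.
2P: tangent at (9, 7): λ = (3·9² + 1)/(2·7) ≡ 2/3. 3⁻¹ ≡ 4 (mod 11), so λ ≡ 2·4 ≡ 8.
  x = λ² - 9 - 9 = 64 - 18 ≡ 2; y = λ·(9 - 2) - 7 ≡ 5. → (2, 5)
2P = (2, 5).
Finally 2P + Q:
tangent at (2, 5): λ = (3·2² + 1)/(2·5) ≡ 2/10. 10⁻¹ ≡ 10 (mod 11) since 10·10 = 100 ≡ 1, so λ ≡ 2·10 ≡ 9.
  x = λ² - 2 - 2 = 81 - 4 ≡ 0; y = λ·(2 - 0) - 5 ≡ 2. → (0, 2)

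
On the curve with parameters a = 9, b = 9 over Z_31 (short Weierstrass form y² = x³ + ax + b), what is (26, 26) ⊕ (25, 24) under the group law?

(15, 27)

(26, 26) + (25, 24). λ = (24 - 26)/(25 - 26) ≡ 29/30 mod 31. 30⁻¹ ≡ 30 (mod 31), so λ ≡ 2.
  x = λ² - 26 - 25 = 4 - 51 ≡ 15; y = λ·(26 - 15) - 26 ≡ 27. → (15, 27)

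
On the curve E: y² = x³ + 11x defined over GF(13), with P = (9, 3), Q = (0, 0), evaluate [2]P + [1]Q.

First 2P:
Repeated addition: build up to 2P.
2P: tangent at (9, 3): λ = (3·9² + 11)/(2·3) ≡ 7/6. 6⁻¹ ≡ 11 (mod 13), so λ ≡ 7·11 ≡ 12.
  x = λ² - 9 - 9 = 144 - 18 ≡ 9; y = λ·(9 - 9) - 3 ≡ 10. → (9, 10)
2P = (9, 10).
Finally 2P + Q:
(9, 10) + (0, 0). λ = (0 - 10)/(0 - 9) ≡ 3/4 mod 13. 4⁻¹ ≡ 10 (mod 13) since 4·10 = 40 ≡ 1, so λ ≡ 4.
  x = λ² - 9 - 0 = 16 - 9 ≡ 7; y = λ·(9 - 7) - 10 ≡ 11. → (7, 11)

(7, 11)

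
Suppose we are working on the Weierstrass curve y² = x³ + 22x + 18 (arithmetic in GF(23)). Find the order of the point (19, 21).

10

2P: tangent at (19, 21): λ = (3·19² + 22)/(2·21) ≡ 1/19. 19⁻¹ ≡ 17 (mod 23), so λ ≡ 1·17 ≡ 17.
  x = λ² - 19 - 19 = 289 - 38 ≡ 21; y = λ·(19 - 21) - 21 ≡ 14. → (21, 14)
3P: (21, 14) + (19, 21). λ = (21 - 14)/(19 - 21) ≡ 7/21 mod 23. 21⁻¹ ≡ 11 (mod 23) since 21·11 = 231 ≡ 1, so λ ≡ 8.
  x = λ² - 21 - 19 = 64 - 40 ≡ 1; y = λ·(21 - 1) - 14 ≡ 8. → (1, 8)
4P: (1, 8) + (19, 21). λ = (21 - 8)/(19 - 1) ≡ 13/18 mod 23. 18⁻¹ ≡ 9 (mod 23), so λ ≡ 2.
  x = λ² - 1 - 19 = 4 - 20 ≡ 7; y = λ·(1 - 7) - 8 ≡ 3. → (7, 3)
5P: (7, 3) + (19, 21). λ = (21 - 3)/(19 - 7) ≡ 18/12 mod 23. 12⁻¹ ≡ 2 (mod 23) since 12·2 = 24 ≡ 1, so λ ≡ 13.
  x = λ² - 7 - 19 = 169 - 26 ≡ 5; y = λ·(7 - 5) - 3 ≡ 0. → (5, 0)
6P: (5, 0) + (19, 21). λ = (21 - 0)/(19 - 5) ≡ 21/14 mod 23. 14⁻¹ ≡ 5 (mod 23), so λ ≡ 13.
  x = λ² - 5 - 19 = 169 - 24 ≡ 7; y = λ·(5 - 7) - 0 ≡ 20. → (7, 20)
7P: (7, 20) + (19, 21). λ = (21 - 20)/(19 - 7) ≡ 1/12 mod 23. 12⁻¹ ≡ 2 (mod 23) since 12·2 = 24 ≡ 1, so λ ≡ 2.
  x = λ² - 7 - 19 = 4 - 26 ≡ 1; y = λ·(7 - 1) - 20 ≡ 15. → (1, 15)
8P: (1, 15) + (19, 21). λ = (21 - 15)/(19 - 1) ≡ 6/18 mod 23. 18⁻¹ ≡ 9 (mod 23), so λ ≡ 8.
  x = λ² - 1 - 19 = 64 - 20 ≡ 21; y = λ·(1 - 21) - 15 ≡ 9. → (21, 9)
9P: (21, 9) + (19, 21). λ = (21 - 9)/(19 - 21) ≡ 12/21 mod 23. 21⁻¹ ≡ 11 (mod 23), so λ ≡ 17.
  x = λ² - 21 - 19 = 289 - 40 ≡ 19; y = λ·(21 - 19) - 9 ≡ 2. → (19, 2)
10P: (19, 2) + (19, 21): same x and y₁ ≡ -y₂, so the sum is 𝒪.
10P = 𝒪, so the order is 10.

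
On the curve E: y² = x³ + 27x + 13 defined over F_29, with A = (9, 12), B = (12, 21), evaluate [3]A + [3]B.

(8, 25)

First 3A:
Repeated addition: build up to 3A.
2A: tangent at (9, 12): λ = (3·9² + 27)/(2·12) ≡ 9/24. 24⁻¹ ≡ 23 (mod 29), so λ ≡ 9·23 ≡ 4.
  x = λ² - 9 - 9 = 16 - 18 ≡ 27; y = λ·(9 - 27) - 12 ≡ 3. → (27, 3)
3A: (27, 3) + (9, 12). λ = (12 - 3)/(9 - 27) ≡ 9/11 mod 29. 11⁻¹ ≡ 8 (mod 29), so λ ≡ 14.
  x = λ² - 27 - 9 = 196 - 36 ≡ 15; y = λ·(27 - 15) - 3 ≡ 20. → (15, 20)
3A = (15, 20).
Next 3B:
Repeated addition: build up to 3B.
2B: tangent at (12, 21): λ = (3·12² + 27)/(2·21) ≡ 24/13. 13⁻¹ ≡ 9 (mod 29) since 13·9 = 117 ≡ 1, so λ ≡ 24·9 ≡ 13.
  x = λ² - 12 - 12 = 169 - 24 ≡ 0; y = λ·(12 - 0) - 21 ≡ 19. → (0, 19)
3B: (0, 19) + (12, 21). λ = (21 - 19)/(12 - 0) ≡ 2/12 mod 29. 12⁻¹ ≡ 17 (mod 29), so λ ≡ 5.
  x = λ² - 0 - 12 = 25 - 12 ≡ 13; y = λ·(0 - 13) - 19 ≡ 3. → (13, 3)
3B = (13, 3).
Finally 3A + 3B:
(15, 20) + (13, 3). λ = (3 - 20)/(13 - 15) ≡ 12/27 mod 29. 27⁻¹ ≡ 14 (mod 29) since 27·14 = 378 ≡ 1, so λ ≡ 23.
  x = λ² - 15 - 13 = 529 - 28 ≡ 8; y = λ·(15 - 8) - 20 ≡ 25. → (8, 25)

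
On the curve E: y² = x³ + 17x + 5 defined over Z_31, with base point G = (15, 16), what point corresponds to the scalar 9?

Double-and-add on 9 = (1001)₂. Start with G = (15, 16) for the leading 1-bit.
double: tangent at (15, 16): λ = (3·15² + 17)/(2·16) ≡ 10/1. 1⁻¹ ≡ 1 (mod 31), so λ ≡ 10·1 ≡ 10.
  x = λ² - 15 - 15 = 100 - 30 ≡ 8; y = λ·(15 - 8) - 16 ≡ 23. → (8, 23)
double: tangent at (8, 23): λ = (3·8² + 17)/(2·23) ≡ 23/15. 15⁻¹ ≡ 29 (mod 31), so λ ≡ 23·29 ≡ 16.
  x = λ² - 8 - 8 = 256 - 16 ≡ 23; y = λ·(8 - 23) - 23 ≡ 16. → (23, 16)
double: tangent at (23, 16): λ = (3·23² + 17)/(2·16) ≡ 23/1. 1⁻¹ ≡ 1 (mod 31) since 1·1 = 1 ≡ 1, so λ ≡ 23·1 ≡ 23.
  x = λ² - 23 - 23 = 529 - 46 ≡ 18; y = λ·(23 - 18) - 16 ≡ 6. → (18, 6)
add G: (18, 6) + (15, 16). λ = (16 - 6)/(15 - 18) ≡ 10/28 mod 31. 28⁻¹ ≡ 10 (mod 31), so λ ≡ 7.
  x = λ² - 18 - 15 = 49 - 33 ≡ 16; y = λ·(18 - 16) - 6 ≡ 8. → (16, 8)

(16, 8)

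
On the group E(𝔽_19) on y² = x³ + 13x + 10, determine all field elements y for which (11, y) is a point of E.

none

x³ + 13x + 10 = 1484 ≡ 2 (mod 19).
2 is a non-residue mod 19; no y exists.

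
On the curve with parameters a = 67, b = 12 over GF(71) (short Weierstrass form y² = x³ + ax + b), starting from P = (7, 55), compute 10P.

(66, 64)

Repeated addition: build up to 10P.
2P: tangent at (7, 55): λ = (3·7² + 67)/(2·55) ≡ 1/39. 39⁻¹ ≡ 51 (mod 71), so λ ≡ 1·51 ≡ 51.
  x = λ² - 7 - 7 = 2601 - 14 ≡ 31; y = λ·(7 - 31) - 55 ≡ 70. → (31, 70)
3P: (31, 70) + (7, 55). λ = (55 - 70)/(7 - 31) ≡ 56/47 mod 71. 47⁻¹ ≡ 68 (mod 71), so λ ≡ 45.
  x = λ² - 31 - 7 = 2025 - 38 ≡ 70; y = λ·(31 - 70) - 70 ≡ 21. → (70, 21)
4P: (70, 21) + (7, 55). λ = (55 - 21)/(7 - 70) ≡ 34/8 mod 71. 8⁻¹ ≡ 9 (mod 71), so λ ≡ 22.
  x = λ² - 70 - 7 = 484 - 77 ≡ 52; y = λ·(70 - 52) - 21 ≡ 20. → (52, 20)
5P: (52, 20) + (7, 55). λ = (55 - 20)/(7 - 52) ≡ 35/26 mod 71. 26⁻¹ ≡ 41 (mod 71), so λ ≡ 15.
  x = λ² - 52 - 7 = 225 - 59 ≡ 24; y = λ·(52 - 24) - 20 ≡ 45. → (24, 45)
6P: (24, 45) + (7, 55). λ = (55 - 45)/(7 - 24) ≡ 10/54 mod 71. 54⁻¹ ≡ 25 (mod 71), so λ ≡ 37.
  x = λ² - 24 - 7 = 1369 - 31 ≡ 60; y = λ·(24 - 60) - 45 ≡ 43. → (60, 43)
7P: (60, 43) + (7, 55). λ = (55 - 43)/(7 - 60) ≡ 12/18 mod 71. 18⁻¹ ≡ 4 (mod 71), so λ ≡ 48.
  x = λ² - 60 - 7 = 2304 - 67 ≡ 36; y = λ·(60 - 36) - 43 ≡ 44. → (36, 44)
8P: (36, 44) + (7, 55). λ = (55 - 44)/(7 - 36) ≡ 11/42 mod 71. 42⁻¹ ≡ 22 (mod 71) since 42·22 = 924 ≡ 1, so λ ≡ 29.
  x = λ² - 36 - 7 = 841 - 43 ≡ 17; y = λ·(36 - 17) - 44 ≡ 10. → (17, 10)
9P: (17, 10) + (7, 55). λ = (55 - 10)/(7 - 17) ≡ 45/61 mod 71. 61⁻¹ ≡ 7 (mod 71) since 61·7 = 427 ≡ 1, so λ ≡ 31.
  x = λ² - 17 - 7 = 961 - 24 ≡ 14; y = λ·(17 - 14) - 10 ≡ 12. → (14, 12)
10P: (14, 12) + (7, 55). λ = (55 - 12)/(7 - 14) ≡ 43/64 mod 71. 64⁻¹ ≡ 10 (mod 71) since 64·10 = 640 ≡ 1, so λ ≡ 4.
  x = λ² - 14 - 7 = 16 - 21 ≡ 66; y = λ·(14 - 66) - 12 ≡ 64. → (66, 64)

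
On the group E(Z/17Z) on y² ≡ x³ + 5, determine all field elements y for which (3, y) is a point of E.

x³ + 0x + 5 = 32 ≡ 15 (mod 17).
Square roots of 15 mod 17: 7 and 10 (since 7² = 49 ≡ 15).

7, 10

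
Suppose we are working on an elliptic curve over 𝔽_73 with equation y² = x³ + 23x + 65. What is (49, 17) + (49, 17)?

tangent at (49, 17): λ = (3·49² + 23)/(2·17) ≡ 72/34. 34⁻¹ ≡ 58 (mod 73), so λ ≡ 72·58 ≡ 15.
  x = λ² - 49 - 49 = 225 - 98 ≡ 54; y = λ·(49 - 54) - 17 ≡ 54. → (54, 54)

(54, 54)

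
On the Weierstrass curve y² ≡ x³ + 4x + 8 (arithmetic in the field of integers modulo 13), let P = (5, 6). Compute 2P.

tangent at (5, 6): λ = (3·5² + 4)/(2·6) ≡ 1/12. 12⁻¹ ≡ 12 (mod 13), so λ ≡ 1·12 ≡ 12.
  x = λ² - 5 - 5 = 144 - 10 ≡ 4; y = λ·(5 - 4) - 6 ≡ 6. → (4, 6)

(4, 6)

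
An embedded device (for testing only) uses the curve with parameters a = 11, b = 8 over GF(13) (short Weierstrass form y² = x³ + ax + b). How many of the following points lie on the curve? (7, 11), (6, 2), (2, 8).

2

(7, 11): 11² ≡ 4, rhs ≡ 12 → off.
(6, 2): 2² ≡ 4, rhs ≡ 4 → on.
(2, 8): 8² ≡ 12, rhs ≡ 12 → on.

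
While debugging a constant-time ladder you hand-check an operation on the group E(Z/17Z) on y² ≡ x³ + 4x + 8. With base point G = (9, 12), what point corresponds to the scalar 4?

(13, 8)

Double-and-add on 4 = (100)₂. Start with G = (9, 12) for the leading 1-bit.
double: tangent at (9, 12): λ = (3·9² + 4)/(2·12) ≡ 9/7. 7⁻¹ ≡ 5 (mod 17), so λ ≡ 9·5 ≡ 11.
  x = λ² - 9 - 9 = 121 - 18 ≡ 1; y = λ·(9 - 1) - 12 ≡ 8. → (1, 8)
double: tangent at (1, 8): λ = (3·1² + 4)/(2·8) ≡ 7/16. 16⁻¹ ≡ 16 (mod 17), so λ ≡ 7·16 ≡ 10.
  x = λ² - 1 - 1 = 100 - 2 ≡ 13; y = λ·(1 - 13) - 8 ≡ 8. → (13, 8)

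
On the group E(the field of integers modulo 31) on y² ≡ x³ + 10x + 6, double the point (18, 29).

tangent at (18, 29): λ = (3·18² + 10)/(2·29) ≡ 21/27. 27⁻¹ ≡ 23 (mod 31), so λ ≡ 21·23 ≡ 18.
  x = λ² - 18 - 18 = 324 - 36 ≡ 9; y = λ·(18 - 9) - 29 ≡ 9. → (9, 9)

(9, 9)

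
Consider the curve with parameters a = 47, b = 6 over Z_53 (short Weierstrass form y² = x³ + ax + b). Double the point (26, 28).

(14, 4)

tangent at (26, 28): λ = (3·26² + 47)/(2·28) ≡ 8/3. 3⁻¹ ≡ 18 (mod 53), so λ ≡ 8·18 ≡ 38.
  x = λ² - 26 - 26 = 1444 - 52 ≡ 14; y = λ·(26 - 14) - 28 ≡ 4. → (14, 4)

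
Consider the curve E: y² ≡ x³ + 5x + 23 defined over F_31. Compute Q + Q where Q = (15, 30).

(2, 14)

tangent at (15, 30): λ = (3·15² + 5)/(2·30) ≡ 29/29. 29⁻¹ ≡ 15 (mod 31), so λ ≡ 29·15 ≡ 1.
  x = λ² - 15 - 15 = 1 - 30 ≡ 2; y = λ·(15 - 2) - 30 ≡ 14. → (2, 14)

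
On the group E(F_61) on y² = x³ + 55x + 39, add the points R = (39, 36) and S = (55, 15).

(39, 36) + (55, 15). λ = (15 - 36)/(55 - 39) ≡ 40/16 mod 61. 16⁻¹ ≡ 42 (mod 61), so λ ≡ 33.
  x = λ² - 39 - 55 = 1089 - 94 ≡ 19; y = λ·(39 - 19) - 36 ≡ 14. → (19, 14)

(19, 14)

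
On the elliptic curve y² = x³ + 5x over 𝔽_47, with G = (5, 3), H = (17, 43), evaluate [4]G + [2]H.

(32, 34)

First 4G:
Repeated addition: build up to 4G.
2G: tangent at (5, 3): λ = (3·5² + 5)/(2·3) ≡ 33/6. 6⁻¹ ≡ 8 (mod 47) since 6·8 = 48 ≡ 1, so λ ≡ 33·8 ≡ 29.
  x = λ² - 5 - 5 = 841 - 10 ≡ 32; y = λ·(5 - 32) - 3 ≡ 13. → (32, 13)
3G: (32, 13) + (5, 3). λ = (3 - 13)/(5 - 32) ≡ 37/20 mod 47. 20⁻¹ ≡ 40 (mod 47), so λ ≡ 23.
  x = λ² - 32 - 5 = 529 - 37 ≡ 22; y = λ·(32 - 22) - 13 ≡ 29. → (22, 29)
4G: (22, 29) + (5, 3). λ = (3 - 29)/(5 - 22) ≡ 21/30 mod 47. 30⁻¹ ≡ 11 (mod 47) since 30·11 = 330 ≡ 1, so λ ≡ 43.
  x = λ² - 22 - 5 = 1849 - 27 ≡ 36; y = λ·(22 - 36) - 29 ≡ 27. → (36, 27)
4G = (36, 27).
Next 2H:
Repeated addition: build up to 2H.
2H: tangent at (17, 43): λ = (3·17² + 5)/(2·43) ≡ 26/39. 39⁻¹ ≡ 41 (mod 47) since 39·41 = 1599 ≡ 1, so λ ≡ 26·41 ≡ 32.
  x = λ² - 17 - 17 = 1024 - 34 ≡ 3; y = λ·(17 - 3) - 43 ≡ 29. → (3, 29)
2H = (3, 29).
Finally 4G + 2H:
(36, 27) + (3, 29). λ = (29 - 27)/(3 - 36) ≡ 2/14 mod 47. 14⁻¹ ≡ 37 (mod 47) since 14·37 = 518 ≡ 1, so λ ≡ 27.
  x = λ² - 36 - 3 = 729 - 39 ≡ 32; y = λ·(36 - 32) - 27 ≡ 34. → (32, 34)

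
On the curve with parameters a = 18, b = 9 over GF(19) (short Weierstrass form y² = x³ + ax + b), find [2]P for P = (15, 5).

(9, 8)

tangent at (15, 5): λ = (3·15² + 18)/(2·5) ≡ 9/10. 10⁻¹ ≡ 2 (mod 19) since 10·2 = 20 ≡ 1, so λ ≡ 9·2 ≡ 18.
  x = λ² - 15 - 15 = 324 - 30 ≡ 9; y = λ·(15 - 9) - 5 ≡ 8. → (9, 8)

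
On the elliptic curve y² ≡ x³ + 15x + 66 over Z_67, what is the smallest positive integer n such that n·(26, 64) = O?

4

2P: tangent at (26, 64): λ = (3·26² + 15)/(2·64) ≡ 33/61. 61⁻¹ ≡ 11 (mod 67), so λ ≡ 33·11 ≡ 28.
  x = λ² - 26 - 26 = 784 - 52 ≡ 62; y = λ·(26 - 62) - 64 ≡ 0. → (62, 0)
3P: (62, 0) + (26, 64). λ = (64 - 0)/(26 - 62) ≡ 64/31 mod 67. 31⁻¹ ≡ 13 (mod 67) since 31·13 = 403 ≡ 1, so λ ≡ 28.
  x = λ² - 62 - 26 = 784 - 88 ≡ 26; y = λ·(62 - 26) - 0 ≡ 3. → (26, 3)
4P: (26, 3) + (26, 64): same x and y₁ ≡ -y₂, so the sum is O.
4P = O, so the order is 4.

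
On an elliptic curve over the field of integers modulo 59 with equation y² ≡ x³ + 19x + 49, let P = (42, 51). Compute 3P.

Repeated addition: build up to 3P.
2P: tangent at (42, 51): λ = (3·42² + 19)/(2·51) ≡ 1/43. 43⁻¹ ≡ 11 (mod 59), so λ ≡ 1·11 ≡ 11.
  x = λ² - 42 - 42 = 121 - 84 ≡ 37; y = λ·(42 - 37) - 51 ≡ 4. → (37, 4)
3P: (37, 4) + (42, 51). λ = (51 - 4)/(42 - 37) ≡ 47/5 mod 59. 5⁻¹ ≡ 12 (mod 59), so λ ≡ 33.
  x = λ² - 37 - 42 = 1089 - 79 ≡ 7; y = λ·(37 - 7) - 4 ≡ 42. → (7, 42)

(7, 42)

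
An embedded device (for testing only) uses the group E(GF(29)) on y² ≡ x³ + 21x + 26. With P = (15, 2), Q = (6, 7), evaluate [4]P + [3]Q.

(18, 1)

First 4P:
Repeated addition: build up to 4P.
2P: tangent at (15, 2): λ = (3·15² + 21)/(2·2) ≡ 0/4. 4⁻¹ ≡ 22 (mod 29) since 4·22 = 88 ≡ 1, so λ ≡ 0·22 ≡ 0.
  x = λ² - 15 - 15 = 0 - 30 ≡ 28; y = λ·(15 - 28) - 2 ≡ 27. → (28, 27)
3P: (28, 27) + (15, 2). λ = (2 - 27)/(15 - 28) ≡ 4/16 mod 29. 16⁻¹ ≡ 20 (mod 29) since 16·20 = 320 ≡ 1, so λ ≡ 22.
  x = λ² - 28 - 15 = 484 - 43 ≡ 6; y = λ·(28 - 6) - 27 ≡ 22. → (6, 22)
4P: (6, 22) + (15, 2). λ = (2 - 22)/(15 - 6) ≡ 9/9 mod 29. 9⁻¹ ≡ 13 (mod 29), so λ ≡ 1.
  x = λ² - 6 - 15 = 1 - 21 ≡ 9; y = λ·(6 - 9) - 22 ≡ 4. → (9, 4)
4P = (9, 4).
Next 3Q:
Repeated addition: build up to 3Q.
2Q: tangent at (6, 7): λ = (3·6² + 21)/(2·7) ≡ 13/14. 14⁻¹ ≡ 27 (mod 29), so λ ≡ 13·27 ≡ 3.
  x = λ² - 6 - 6 = 9 - 12 ≡ 26; y = λ·(6 - 26) - 7 ≡ 20. → (26, 20)
3Q: (26, 20) + (6, 7). λ = (7 - 20)/(6 - 26) ≡ 16/9 mod 29. 9⁻¹ ≡ 13 (mod 29), so λ ≡ 5.
  x = λ² - 26 - 6 = 25 - 32 ≡ 22; y = λ·(26 - 22) - 20 ≡ 0. → (22, 0)
3Q = (22, 0).
Finally 4P + 3Q:
(9, 4) + (22, 0). λ = (0 - 4)/(22 - 9) ≡ 25/13 mod 29. 13⁻¹ ≡ 9 (mod 29), so λ ≡ 22.
  x = λ² - 9 - 22 = 484 - 31 ≡ 18; y = λ·(9 - 18) - 4 ≡ 1. → (18, 1)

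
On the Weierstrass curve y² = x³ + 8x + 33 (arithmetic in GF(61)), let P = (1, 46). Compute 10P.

Double-and-add on 10 = (1010)₂. Start with P = (1, 46) for the leading 1-bit.
double: tangent at (1, 46): λ = (3·1² + 8)/(2·46) ≡ 11/31. 31⁻¹ ≡ 2 (mod 61), so λ ≡ 11·2 ≡ 22.
  x = λ² - 1 - 1 = 484 - 2 ≡ 55; y = λ·(1 - 55) - 46 ≡ 47. → (55, 47)
double: tangent at (55, 47): λ = (3·55² + 8)/(2·47) ≡ 55/33. 33⁻¹ ≡ 37 (mod 61), so λ ≡ 55·37 ≡ 22.
  x = λ² - 55 - 55 = 484 - 110 ≡ 8; y = λ·(55 - 8) - 47 ≡ 11. → (8, 11)
add P: (8, 11) + (1, 46). λ = (46 - 11)/(1 - 8) ≡ 35/54 mod 61. 54⁻¹ ≡ 26 (mod 61), so λ ≡ 56.
  x = λ² - 8 - 1 = 3136 - 9 ≡ 16; y = λ·(8 - 16) - 11 ≡ 29. → (16, 29)
double: tangent at (16, 29): λ = (3·16² + 8)/(2·29) ≡ 44/58. 58⁻¹ ≡ 20 (mod 61) since 58·20 = 1160 ≡ 1, so λ ≡ 44·20 ≡ 26.
  x = λ² - 16 - 16 = 676 - 32 ≡ 34; y = λ·(16 - 34) - 29 ≡ 52. → (34, 52)

(34, 52)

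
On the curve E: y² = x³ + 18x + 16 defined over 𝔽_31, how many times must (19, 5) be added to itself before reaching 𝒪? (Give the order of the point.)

2P: tangent at (19, 5): λ = (3·19² + 18)/(2·5) ≡ 16/10. 10⁻¹ ≡ 28 (mod 31), so λ ≡ 16·28 ≡ 14.
  x = λ² - 19 - 19 = 196 - 38 ≡ 3; y = λ·(19 - 3) - 5 ≡ 2. → (3, 2)
3P: (3, 2) + (19, 5). λ = (5 - 2)/(19 - 3) ≡ 3/16 mod 31. 16⁻¹ ≡ 2 (mod 31), so λ ≡ 6.
  x = λ² - 3 - 19 = 36 - 22 ≡ 14; y = λ·(3 - 14) - 2 ≡ 25. → (14, 25)
4P: (14, 25) + (19, 5). λ = (5 - 25)/(19 - 14) ≡ 11/5 mod 31. 5⁻¹ ≡ 25 (mod 31), so λ ≡ 27.
  x = λ² - 14 - 19 = 729 - 33 ≡ 14; y = λ·(14 - 14) - 25 ≡ 6. → (14, 6)
5P: (14, 6) + (19, 5). λ = (5 - 6)/(19 - 14) ≡ 30/5 mod 31. 5⁻¹ ≡ 25 (mod 31), so λ ≡ 6.
  x = λ² - 14 - 19 = 36 - 33 ≡ 3; y = λ·(14 - 3) - 6 ≡ 29. → (3, 29)
6P: (3, 29) + (19, 5). λ = (5 - 29)/(19 - 3) ≡ 7/16 mod 31. 16⁻¹ ≡ 2 (mod 31), so λ ≡ 14.
  x = λ² - 3 - 19 = 196 - 22 ≡ 19; y = λ·(3 - 19) - 29 ≡ 26. → (19, 26)
7P: (19, 26) + (19, 5): same x and y₁ ≡ -y₂, so the sum is 𝒪.
7P = 𝒪, so the order is 7.

7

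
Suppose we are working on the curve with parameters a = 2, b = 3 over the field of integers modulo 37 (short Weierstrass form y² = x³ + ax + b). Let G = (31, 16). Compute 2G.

(15, 2)

tangent at (31, 16): λ = (3·31² + 2)/(2·16) ≡ 36/32. 32⁻¹ ≡ 22 (mod 37) since 32·22 = 704 ≡ 1, so λ ≡ 36·22 ≡ 15.
  x = λ² - 31 - 31 = 225 - 62 ≡ 15; y = λ·(31 - 15) - 16 ≡ 2. → (15, 2)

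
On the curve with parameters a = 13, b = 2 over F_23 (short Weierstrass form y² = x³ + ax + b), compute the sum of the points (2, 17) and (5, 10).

(1, 19)

(2, 17) + (5, 10). λ = (10 - 17)/(5 - 2) ≡ 16/3 mod 23. 3⁻¹ ≡ 8 (mod 23), so λ ≡ 13.
  x = λ² - 2 - 5 = 169 - 7 ≡ 1; y = λ·(2 - 1) - 17 ≡ 19. → (1, 19)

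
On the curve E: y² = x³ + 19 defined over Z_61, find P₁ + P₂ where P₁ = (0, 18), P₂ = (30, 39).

(0, 18) + (30, 39). λ = (39 - 18)/(30 - 0) ≡ 21/30 mod 61. 30⁻¹ ≡ 59 (mod 61) since 30·59 = 1770 ≡ 1, so λ ≡ 19.
  x = λ² - 0 - 30 = 361 - 30 ≡ 26; y = λ·(0 - 26) - 18 ≡ 37. → (26, 37)

(26, 37)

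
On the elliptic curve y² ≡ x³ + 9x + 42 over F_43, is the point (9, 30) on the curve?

y² = 30² ≡ 40; x³ + 9x + 42 = 852 ≡ 35 (mod 43). 40 ≠ 35.

no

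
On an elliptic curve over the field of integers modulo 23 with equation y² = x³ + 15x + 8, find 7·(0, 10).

Write Q = (0, 10).
Double-and-add on 7 = (111)₂. Start with Q = (0, 10) for the leading 1-bit.
double: tangent at (0, 10): λ = (3·0² + 15)/(2·10) ≡ 15/20. 20⁻¹ ≡ 15 (mod 23) since 20·15 = 300 ≡ 1, so λ ≡ 15·15 ≡ 18.
  x = λ² - 0 - 0 = 324 - 0 ≡ 2; y = λ·(0 - 2) - 10 ≡ 0. → (2, 0)
add Q: (2, 0) + (0, 10). λ = (10 - 0)/(0 - 2) ≡ 10/21 mod 23. 21⁻¹ ≡ 11 (mod 23) since 21·11 = 231 ≡ 1, so λ ≡ 18.
  x = λ² - 2 - 0 = 324 - 2 ≡ 0; y = λ·(2 - 0) - 0 ≡ 13. → (0, 13)
double: tangent at (0, 13): λ = (3·0² + 15)/(2·13) ≡ 15/3. 3⁻¹ ≡ 8 (mod 23), so λ ≡ 15·8 ≡ 5.
  x = λ² - 0 - 0 = 25 - 0 ≡ 2; y = λ·(0 - 2) - 13 ≡ 0. → (2, 0)
add Q: (2, 0) + (0, 10). λ = (10 - 0)/(0 - 2) ≡ 10/21 mod 23. 21⁻¹ ≡ 11 (mod 23) since 21·11 = 231 ≡ 1, so λ ≡ 18.
  x = λ² - 2 - 0 = 324 - 2 ≡ 0; y = λ·(2 - 0) - 0 ≡ 13. → (0, 13)

(0, 13)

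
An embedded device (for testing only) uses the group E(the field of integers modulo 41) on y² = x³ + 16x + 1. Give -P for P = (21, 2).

(21, 39)

-(21, 2) = (21, -2 mod 41) = (21, 39).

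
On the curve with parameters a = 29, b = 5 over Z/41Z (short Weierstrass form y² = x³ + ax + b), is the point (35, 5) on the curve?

y² = 5² ≡ 25; x³ + 29x + 5 = 43895 ≡ 25 (mod 41). 25 = 25.

yes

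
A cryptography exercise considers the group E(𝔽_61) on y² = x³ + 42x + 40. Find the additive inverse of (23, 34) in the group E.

(23, 27)

-(23, 34) = (23, -34 mod 61) = (23, 27).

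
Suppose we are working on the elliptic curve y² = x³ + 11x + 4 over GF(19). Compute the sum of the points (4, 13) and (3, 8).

(18, 12)

(4, 13) + (3, 8). λ = (8 - 13)/(3 - 4) ≡ 14/18 mod 19. 18⁻¹ ≡ 18 (mod 19), so λ ≡ 5.
  x = λ² - 4 - 3 = 25 - 7 ≡ 18; y = λ·(4 - 18) - 13 ≡ 12. → (18, 12)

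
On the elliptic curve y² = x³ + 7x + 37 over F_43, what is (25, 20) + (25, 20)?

(28, 13)

tangent at (25, 20): λ = (3·25² + 7)/(2·20) ≡ 33/40. 40⁻¹ ≡ 14 (mod 43) since 40·14 = 560 ≡ 1, so λ ≡ 33·14 ≡ 32.
  x = λ² - 25 - 25 = 1024 - 50 ≡ 28; y = λ·(25 - 28) - 20 ≡ 13. → (28, 13)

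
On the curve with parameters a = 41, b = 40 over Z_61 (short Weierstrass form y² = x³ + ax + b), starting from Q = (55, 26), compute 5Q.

(14, 53)

Double-and-add on 5 = (101)₂. Start with Q = (55, 26) for the leading 1-bit.
double: tangent at (55, 26): λ = (3·55² + 41)/(2·26) ≡ 27/52. 52⁻¹ ≡ 27 (mod 61) since 52·27 = 1404 ≡ 1, so λ ≡ 27·27 ≡ 58.
  x = λ² - 55 - 55 = 3364 - 110 ≡ 21; y = λ·(55 - 21) - 26 ≡ 55. → (21, 55)
double: tangent at (21, 55): λ = (3·21² + 41)/(2·55) ≡ 22/49. 49⁻¹ ≡ 5 (mod 61), so λ ≡ 22·5 ≡ 49.
  x = λ² - 21 - 21 = 2401 - 42 ≡ 41; y = λ·(21 - 41) - 55 ≡ 2. → (41, 2)
add Q: (41, 2) + (55, 26). λ = (26 - 2)/(55 - 41) ≡ 24/14 mod 61. 14⁻¹ ≡ 48 (mod 61), so λ ≡ 54.
  x = λ² - 41 - 55 = 2916 - 96 ≡ 14; y = λ·(41 - 14) - 2 ≡ 53. → (14, 53)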